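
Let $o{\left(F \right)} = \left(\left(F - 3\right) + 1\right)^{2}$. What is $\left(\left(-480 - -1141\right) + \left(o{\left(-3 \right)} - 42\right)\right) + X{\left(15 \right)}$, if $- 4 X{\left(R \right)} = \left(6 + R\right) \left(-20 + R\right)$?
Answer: $\frac{2681}{4} \approx 670.25$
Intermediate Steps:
$X{\left(R \right)} = - \frac{\left(-20 + R\right) \left(6 + R\right)}{4}$ ($X{\left(R \right)} = - \frac{\left(6 + R\right) \left(-20 + R\right)}{4} = - \frac{\left(-20 + R\right) \left(6 + R\right)}{4}$)
$o{\left(F \right)} = \left(-2 + F\right)^{2}$ ($o{\left(F \right)} = \left(\left(F - 3\right) + 1\right)^{2} = \left(\left(-3 + F\right) + 1\right)^{2} = \left(-2 + F\right)^{2}$)
$\left(\left(-480 - -1141\right) + \left(o{\left(-3 \right)} - 42\right)\right) + X{\left(15 \right)} = \left(\left(-480 - -1141\right) + \left(\left(-2 - 3\right)^{2} - 42\right)\right) + \left(30 - \frac{15^{2}}{4} + \frac{7}{2} \cdot 15\right) = \left(\left(-480 + 1141\right) - \left(42 - \left(-5\right)^{2}\right)\right) + \left(30 - \frac{225}{4} + \frac{105}{2}\right) = \left(661 + \left(25 - 42\right)\right) + \left(30 - \frac{225}{4} + \frac{105}{2}\right) = \left(661 - 17\right) + \frac{105}{4} = 644 + \frac{105}{4} = \frac{2681}{4}$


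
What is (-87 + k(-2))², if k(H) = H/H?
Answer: 7396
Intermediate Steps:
k(H) = 1
(-87 + k(-2))² = (-87 + 1)² = (-86)² = 7396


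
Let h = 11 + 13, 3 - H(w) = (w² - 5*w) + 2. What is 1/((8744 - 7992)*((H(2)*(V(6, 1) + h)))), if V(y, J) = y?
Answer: 1/157920 ≈ 6.3323e-6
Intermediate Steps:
H(w) = 1 - w² + 5*w (H(w) = 3 - ((w² - 5*w) + 2) = 3 - (2 + w² - 5*w) = 3 + (-2 - w² + 5*w) = 1 - w² + 5*w)
h = 24
1/((8744 - 7992)*((H(2)*(V(6, 1) + h)))) = 1/((8744 - 7992)*(((1 - 1*2² + 5*2)*(6 + 24)))) = 1/(752*(((1 - 1*4 + 10)*30))) = 1/(752*(((1 - 4 + 10)*30))) = 1/(752*((7*30))) = (1/752)/210 = (1/752)*(1/210) = 1/157920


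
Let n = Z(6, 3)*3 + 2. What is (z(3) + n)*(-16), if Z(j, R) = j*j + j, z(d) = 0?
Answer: -2048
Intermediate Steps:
Z(j, R) = j + j² (Z(j, R) = j² + j = j + j²)
n = 128 (n = (6*(1 + 6))*3 + 2 = (6*7)*3 + 2 = 42*3 + 2 = 126 + 2 = 128)
(z(3) + n)*(-16) = (0 + 128)*(-16) = 128*(-16) = -2048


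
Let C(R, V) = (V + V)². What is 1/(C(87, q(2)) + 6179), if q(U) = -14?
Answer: 1/6963 ≈ 0.00014362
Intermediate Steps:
C(R, V) = 4*V² (C(R, V) = (2*V)² = 4*V²)
1/(C(87, q(2)) + 6179) = 1/(4*(-14)² + 6179) = 1/(4*196 + 6179) = 1/(784 + 6179) = 1/6963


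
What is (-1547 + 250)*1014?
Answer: -1315158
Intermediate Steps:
(-1547 + 250)*1014 = -1297*1014 = -1315158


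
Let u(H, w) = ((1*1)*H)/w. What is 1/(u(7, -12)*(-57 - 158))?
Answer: 12/1505 ≈ 0.0079734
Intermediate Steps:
u(H, w) = H/w (u(H, w) = (1*H)/w = H/w)
1/(u(7, -12)*(-57 - 158)) = 1/((7/(-12))*(-57 - 158)) = 1/((7*(-1/12))*(-215)) = 1/(-7/12*(-215)) = 1/(1505/12) = 12/1505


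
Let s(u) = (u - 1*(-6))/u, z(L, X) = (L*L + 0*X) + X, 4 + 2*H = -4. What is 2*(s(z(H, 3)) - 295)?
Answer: -11160/19 ≈ -587.37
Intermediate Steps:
H = -4 (H = -2 + (½)*(-4) = -2 - 2 = -4)
z(L, X) = X + L² (z(L, X) = (L² + 0) + X = L² + X = X + L²)
s(u) = (6 + u)/u (s(u) = (u + 6)/u = (6 + u)/u)
2*(s(z(H, 3)) - 295) = 2*((6 + (3 + (-4)²))/(3 + (-4)²) - 295) = 2*((6 + (3 + 16))/(3 + 16) - 295) = 2*((6 + 19)/19 - 295) = 2*((1/19)*25 - 295) = 2*(25/19 - 295) = 2*(-5580/19) = -11160/19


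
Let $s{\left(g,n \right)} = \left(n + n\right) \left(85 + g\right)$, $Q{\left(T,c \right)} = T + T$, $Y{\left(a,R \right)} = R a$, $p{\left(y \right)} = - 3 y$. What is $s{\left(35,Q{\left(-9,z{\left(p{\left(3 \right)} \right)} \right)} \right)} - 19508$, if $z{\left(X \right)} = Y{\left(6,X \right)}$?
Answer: $-23828$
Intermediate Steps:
$z{\left(X \right)} = 6 X$ ($z{\left(X \right)} = X 6 = 6 X$)
$Q{\left(T,c \right)} = 2 T$
$s{\left(g,n \right)} = 2 n \left(85 + g\right)$
$s{\left(35,Q{\left(-9,z{\left(p{\left(3 \right)} \right)} \right)} \right)} - 19508 = 2 \cdot 2 \left(-9\right) \left(85 + 35\right) - 19508 = 2 \left(-18\right) 120 - 19508 = -4320 - 19508 = -23828$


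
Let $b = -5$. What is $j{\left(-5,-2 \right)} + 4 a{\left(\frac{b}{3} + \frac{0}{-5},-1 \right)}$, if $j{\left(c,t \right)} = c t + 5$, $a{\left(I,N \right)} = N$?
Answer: $11$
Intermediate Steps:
$j{\left(c,t \right)} = 5 + c t$
$j{\left(-5,-2 \right)} + 4 a{\left(\frac{b}{3} + \frac{0}{-5},-1 \right)} = \left(5 - -10\right) + 4 \left(-1\right) = \left(5 + 10\right) - 4 = 15 - 4 = 11$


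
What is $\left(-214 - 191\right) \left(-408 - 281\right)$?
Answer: $279045$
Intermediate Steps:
$\left(-214 - 191\right) \left(-408 - 281\right) = \left(-405\right) \left(-689\right) = 279045$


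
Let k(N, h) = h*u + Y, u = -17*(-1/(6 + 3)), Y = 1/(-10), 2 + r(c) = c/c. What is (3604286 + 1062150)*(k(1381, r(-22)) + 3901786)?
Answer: 819334141815298/45 ≈ 1.8207e+13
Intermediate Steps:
r(c) = -1 (r(c) = -2 + c/c = -2 + 1 = -1)
Y = -⅒ ≈ -0.10000
u = 17/9 (u = -17/((-1*9)) = -17/(-9) = -17*(-⅑) = 17/9 ≈ 1.8889)
k(N, h) = -⅒ + 17*h/9 (k(N, h) = h*(17/9) - ⅒ = 17*h/9 - ⅒ = -⅒ + 17*h/9)
(3604286 + 1062150)*(k(1381, r(-22)) + 3901786) = (3604286 + 1062150)*((-⅒ + (17/9)*(-1)) + 3901786) = 4666436*((-⅒ - 17/9) + 3901786) = 4666436*(-179/90 + 3901786) = 4666436*(351160561/90) = 819334141815298/45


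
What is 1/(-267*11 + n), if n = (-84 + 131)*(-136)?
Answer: -1/9329 ≈ -0.00010719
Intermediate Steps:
n = -6392 (n = 47*(-136) = -6392)
1/(-267*11 + n) = 1/(-267*11 - 6392) = 1/(-2937 - 6392) = 1/(-9329) = -1/9329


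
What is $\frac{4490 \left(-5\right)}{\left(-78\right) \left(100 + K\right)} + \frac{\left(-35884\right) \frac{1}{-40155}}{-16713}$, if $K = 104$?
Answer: $\frac{836992226419}{593261695260} \approx 1.4108$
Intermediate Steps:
$\frac{4490 \left(-5\right)}{\left(-78\right) \left(100 + K\right)} + \frac{\left(-35884\right) \frac{1}{-40155}}{-16713} = \frac{4490 \left(-5\right)}{\left(-78\right) \left(100 + 104\right)} + \frac{\left(-35884\right) \frac{1}{-40155}}{-16713} = - \frac{22450}{\left(-78\right) 204} + \left(-35884\right) \left(- \frac{1}{40155}\right) \left(- \frac{1}{16713}\right) = - \frac{22450}{-15912} + \frac{35884}{40155} \left(- \frac{1}{16713}\right) = \left(-22450\right) \left(- \frac{1}{15912}\right) - \frac{35884}{671110515} = \frac{11225}{7956} - \frac{35884}{671110515} = \frac{836992226419}{593261695260}$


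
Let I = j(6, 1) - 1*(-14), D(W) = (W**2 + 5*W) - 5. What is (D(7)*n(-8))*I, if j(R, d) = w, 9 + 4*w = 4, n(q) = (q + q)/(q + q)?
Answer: 4029/4 ≈ 1007.3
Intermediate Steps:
n(q) = 1 (n(q) = (2*q)/((2*q)) = (2*q)*(1/(2*q)) = 1)
w = -5/4 (w = -9/4 + (1/4)*4 = -9/4 + 1 = -5/4 ≈ -1.2500)
j(R, d) = -5/4
D(W) = -5 + W**2 + 5*W
I = 51/4 (I = -5/4 - 1*(-14) = -5/4 + 14 = 51/4 ≈ 12.750)
(D(7)*n(-8))*I = ((-5 + 7**2 + 5*7)*1)*(51/4) = ((-5 + 49 + 35)*1)*(51/4) = (79*1)*(51/4) = 79*(51/4) = 4029/4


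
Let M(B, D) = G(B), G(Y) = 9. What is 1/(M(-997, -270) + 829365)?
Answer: 1/829374 ≈ 1.2057e-6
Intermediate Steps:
M(B, D) = 9
1/(M(-997, -270) + 829365) = 1/(9 + 829365) = 1/829374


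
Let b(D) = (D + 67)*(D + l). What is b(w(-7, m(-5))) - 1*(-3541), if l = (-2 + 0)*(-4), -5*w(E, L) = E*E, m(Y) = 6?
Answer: 85951/25 ≈ 3438.0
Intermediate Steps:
w(E, L) = -E²/5 (w(E, L) = -E*E/5 = -E²/5)
l = 8 (l = -2*(-4) = 8)
b(D) = (8 + D)*(67 + D) (b(D) = (D + 67)*(D + 8) = (67 + D)*(8 + D) = (8 + D)*(67 + D))
b(w(-7, m(-5))) - 1*(-3541) = (536 + (-⅕*(-7)²)² + 75*(-⅕*(-7)²)) - 1*(-3541) = (536 + (-⅕*49)² + 75*(-⅕*49)) + 3541 = (536 + (-49/5)² + 75*(-49/5)) + 3541 = (536 + 2401/25 - 735) + 3541 = -2574/25 + 3541 = 85951/25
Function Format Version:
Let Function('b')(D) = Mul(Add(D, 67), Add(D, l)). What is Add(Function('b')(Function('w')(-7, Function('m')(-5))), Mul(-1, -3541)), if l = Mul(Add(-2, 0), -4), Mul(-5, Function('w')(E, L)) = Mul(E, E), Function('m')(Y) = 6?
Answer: Rational(85951, 25) ≈ 3438.0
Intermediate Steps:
Function('w')(E, L) = Mul(Rational(-1, 5), Pow(E, 2)) (Function('w')(E, L) = Mul(Rational(-1, 5), Mul(E, E)) = Mul(Rational(-1, 5), Pow(E, 2)))
l = 8 (l = Mul(-2, -4) = 8)
Function('b')(D) = Mul(Add(8, D), Add(67, D)) (Function('b')(D) = Mul(Add(D, 67), Add(D, 8)) = Mul(Add(67, D), Add(8, D)) = Mul(Add(8, D), Add(67, D)))
Add(Function('b')(Function('w')(-7, Function('m')(-5))), Mul(-1, -3541)) = Add(Add(536, Pow(Mul(Rational(-1, 5), Pow(-7, 2)), 2), Mul(75, Mul(Rational(-1, 5), Pow(-7, 2)))), Mul(-1, -3541)) = Add(Add(536, Pow(Mul(Rational(-1, 5), 49), 2), Mul(75, Mul(Rational(-1, 5), 49))), 3541) = Add(Add(536, Pow(Rational(-49, 5), 2), Mul(75, Rational(-49, 5))), 3541) = Add(Add(536, Rational(2401, 25), -735), 3541) = Add(Rational(-2574, 25), 3541) = Rational(85951, 25)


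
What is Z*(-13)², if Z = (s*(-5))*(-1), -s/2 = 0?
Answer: 0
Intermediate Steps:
s = 0 (s = -2*0 = 0)
Z = 0 (Z = (0*(-5))*(-1) = 0*(-1) = 0)
Z*(-13)² = 0*(-13)² = 0*169 = 0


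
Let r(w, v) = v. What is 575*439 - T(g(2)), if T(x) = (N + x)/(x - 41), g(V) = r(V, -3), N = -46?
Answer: 11106651/44 ≈ 2.5242e+5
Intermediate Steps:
g(V) = -3
T(x) = (-46 + x)/(-41 + x) (T(x) = (-46 + x)/(x - 41) = (-46 + x)/(-41 + x))
575*439 - T(g(2)) = 575*439 - (-46 - 3)/(-41 - 3) = 252425 - (-49)/(-44) = 252425 - (-1)*(-49)/44 = 252425 - 1*49/44 = 252425 - 49/44 = 11106651/44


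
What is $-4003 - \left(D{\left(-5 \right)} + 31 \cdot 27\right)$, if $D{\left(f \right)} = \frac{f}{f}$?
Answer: $-4841$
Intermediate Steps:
$D{\left(f \right)} = 1$
$-4003 - \left(D{\left(-5 \right)} + 31 \cdot 27\right) = -4003 - \left(1 + 31 \cdot 27\right) = -4003 - \left(1 + 837\right) = -4003 - 838 = -4841$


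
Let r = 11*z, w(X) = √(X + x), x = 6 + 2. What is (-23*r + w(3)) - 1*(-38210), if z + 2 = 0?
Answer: 38716 + √11 ≈ 38719.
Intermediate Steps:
x = 8
z = -2 (z = -2 + 0 = -2)
w(X) = √(8 + X) (w(X) = √(X + 8) = √(8 + X))
r = -22 (r = 11*(-2) = -22)
(-23*r + w(3)) - 1*(-38210) = (-23*(-22) + √(8 + 3)) - 1*(-38210) = (506 + √11) + 38210 = 38716 + √11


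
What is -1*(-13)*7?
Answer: 91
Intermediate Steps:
-1*(-13)*7 = 13*7 = 91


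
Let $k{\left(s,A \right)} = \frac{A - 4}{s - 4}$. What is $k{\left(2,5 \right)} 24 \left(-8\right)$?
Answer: $96$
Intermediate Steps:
$k{\left(s,A \right)} = \frac{-4 + A}{-4 + s}$
$k{\left(2,5 \right)} 24 \left(-8\right) = \frac{-4 + 5}{-4 + 2} \cdot 24 \left(-8\right) = \frac{1}{-2} \cdot 1 \cdot 24 \left(-8\right) = \left(- \frac{1}{2}\right) 1 \cdot 24 \left(-8\right) = \left(- \frac{1}{2}\right) 24 \left(-8\right) = \left(-12\right) \left(-8\right) = 96$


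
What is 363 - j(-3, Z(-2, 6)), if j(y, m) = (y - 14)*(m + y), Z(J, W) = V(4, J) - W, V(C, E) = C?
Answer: 278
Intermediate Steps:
Z(J, W) = 4 - W
j(y, m) = (-14 + y)*(m + y)
363 - j(-3, Z(-2, 6)) = 363 - ((-3)² - 14*(4 - 1*6) - 14*(-3) + (4 - 1*6)*(-3)) = 363 - (9 - 14*(4 - 6) + 42 + (4 - 6)*(-3)) = 363 - (9 - 14*(-2) + 42 - 2*(-3)) = 363 - (9 + 28 + 42 + 6) = 363 - 1*85 = 363 - 85 = 278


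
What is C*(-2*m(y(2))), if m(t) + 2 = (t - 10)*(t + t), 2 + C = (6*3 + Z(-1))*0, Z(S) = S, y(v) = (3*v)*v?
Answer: 184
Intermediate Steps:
y(v) = 3*v²
C = -2 (C = -2 + (6*3 - 1)*0 = -2 + (18 - 1)*0 = -2 + 17*0 = -2 + 0 = -2)
m(t) = -2 + 2*t*(-10 + t) (m(t) = -2 + (t - 10)*(t + t) = -2 + (-10 + t)*(2*t) = -2 + 2*t*(-10 + t))
C*(-2*m(y(2))) = -(-4)*(-2 - 60*2² + 2*(3*2²)²) = -(-4)*(-2 - 60*4 + 2*(3*4)²) = -(-4)*(-2 - 20*12 + 2*12²) = -(-4)*(-2 - 240 + 2*144) = -(-4)*(-2 - 240 + 288) = -(-4)*46 = -2*(-92) = 184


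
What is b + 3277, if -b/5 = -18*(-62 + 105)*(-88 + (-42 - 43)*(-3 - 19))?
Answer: 6899617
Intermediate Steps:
b = 6896340 (b = -(-90)*(-62 + 105)*(-88 + (-42 - 43)*(-3 - 19)) = -(-90)*43*(-88 - 85*(-22)) = -(-90)*43*(-88 + 1870) = -(-90)*43*1782 = -(-90)*76626 = -5*(-1379268) = 6896340)
b + 3277 = 6896340 + 3277 = 6899617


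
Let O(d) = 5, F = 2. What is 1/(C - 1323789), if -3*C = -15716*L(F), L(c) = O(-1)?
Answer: -3/3892787 ≈ -7.7066e-7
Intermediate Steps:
L(c) = 5
C = 78580/3 (C = -(-15716)*5/3 = -1/3*(-78580) = 78580/3 ≈ 26193.)
1/(C - 1323789) = 1/(78580/3 - 1323789) = 1/(-3892787/3) = -3/3892787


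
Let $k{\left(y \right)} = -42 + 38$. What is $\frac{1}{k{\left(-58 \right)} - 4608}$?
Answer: $- \frac{1}{4612} \approx -0.00021683$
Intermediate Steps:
$k{\left(y \right)} = -4$
$\frac{1}{k{\left(-58 \right)} - 4608} = \frac{1}{-4 - 4608} = \frac{1}{-4612} = - \frac{1}{4612}$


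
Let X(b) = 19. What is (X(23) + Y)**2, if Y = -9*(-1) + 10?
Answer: 1444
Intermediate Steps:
Y = 19 (Y = 9 + 10 = 19)
(X(23) + Y)**2 = (19 + 19)**2 = 38**2 = 1444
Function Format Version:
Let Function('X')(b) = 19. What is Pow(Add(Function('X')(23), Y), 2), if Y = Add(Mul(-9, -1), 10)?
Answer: 1444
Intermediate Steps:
Y = 19 (Y = Add(9, 10) = 19)
Pow(Add(Function('X')(23), Y), 2) = Pow(Add(19, 19), 2) = Pow(38, 2) = 1444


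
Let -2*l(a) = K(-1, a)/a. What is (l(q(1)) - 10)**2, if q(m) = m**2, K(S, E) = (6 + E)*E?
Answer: 729/4 ≈ 182.25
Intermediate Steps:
K(S, E) = E*(6 + E)
l(a) = -3 - a/2 (l(a) = -a*(6 + a)/(2*a) = -(6 + a)/2 = -3 - a/2)
(l(q(1)) - 10)**2 = ((-3 - 1/2*1**2) - 10)**2 = ((-3 - 1/2*1) - 10)**2 = ((-3 - 1/2) - 10)**2 = (-7/2 - 10)**2 = (-27/2)**2 = 729/4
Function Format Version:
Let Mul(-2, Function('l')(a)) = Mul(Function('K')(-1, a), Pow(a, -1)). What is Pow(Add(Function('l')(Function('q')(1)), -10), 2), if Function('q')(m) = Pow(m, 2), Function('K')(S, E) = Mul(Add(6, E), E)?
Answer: Rational(729, 4) ≈ 182.25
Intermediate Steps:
Function('K')(S, E) = Mul(E, Add(6, E))
Function('l')(a) = Add(-3, Mul(Rational(-1, 2), a)) (Function('l')(a) = Mul(Rational(-1, 2), Mul(Mul(a, Add(6, a)), Pow(a, -1))) = Mul(Rational(-1, 2), Add(6, a)) = Add(-3, Mul(Rational(-1, 2), a)))
Pow(Add(Function('l')(Function('q')(1)), -10), 2) = Pow(Add(Add(-3, Mul(Rational(-1, 2), Pow(1, 2))), -10), 2) = Pow(Add(Add(-3, Mul(Rational(-1, 2), 1)), -10), 2) = Pow(Add(Add(-3, Rational(-1, 2)), -10), 2) = Pow(Add(Rational(-7, 2), -10), 2) = Pow(Rational(-27, 2), 2) = Rational(729, 4)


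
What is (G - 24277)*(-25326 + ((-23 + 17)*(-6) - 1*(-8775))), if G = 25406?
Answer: -18645435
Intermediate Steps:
(G - 24277)*(-25326 + ((-23 + 17)*(-6) - 1*(-8775))) = (25406 - 24277)*(-25326 + ((-23 + 17)*(-6) - 1*(-8775))) = 1129*(-25326 + (-6*(-6) + 8775)) = 1129*(-25326 + (36 + 8775)) = 1129*(-25326 + 8811) = 1129*(-16515) = -18645435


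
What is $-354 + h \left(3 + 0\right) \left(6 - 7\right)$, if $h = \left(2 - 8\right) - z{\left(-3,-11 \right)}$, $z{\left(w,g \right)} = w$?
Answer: $-345$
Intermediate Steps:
$h = -3$ ($h = \left(2 - 8\right) - -3 = \left(2 - 8\right) + 3 = -6 + 3 = -3$)
$-354 + h \left(3 + 0\right) \left(6 - 7\right) = -354 - 3 \left(3 + 0\right) \left(6 - 7\right) = -354 - 3 \cdot 3 \left(-1\right) = -354 - -9 = -354 + 9 = -345$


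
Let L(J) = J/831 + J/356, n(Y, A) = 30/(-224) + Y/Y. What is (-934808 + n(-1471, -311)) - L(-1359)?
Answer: -2581114574639/2761136 ≈ -9.3480e+5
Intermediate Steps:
n(Y, A) = 97/112 (n(Y, A) = 30*(-1/224) + 1 = -15/112 + 1 = 97/112)
L(J) = 1187*J/295836 (L(J) = J*(1/831) + J*(1/356) = J/831 + J/356 = 1187*J/295836)
(-934808 + n(-1471, -311)) - L(-1359) = (-934808 + 97/112) - 1187*(-1359)/295836 = -104698399/112 - 1*(-537711/98612) = -104698399/112 + 537711/98612 = -2581114574639/2761136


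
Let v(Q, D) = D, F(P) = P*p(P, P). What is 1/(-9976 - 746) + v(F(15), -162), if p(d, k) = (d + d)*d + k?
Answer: -1736965/10722 ≈ -162.00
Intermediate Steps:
p(d, k) = k + 2*d**2 (p(d, k) = (2*d)*d + k = 2*d**2 + k = k + 2*d**2)
F(P) = P*(P + 2*P**2)
1/(-9976 - 746) + v(F(15), -162) = 1/(-9976 - 746) - 162 = 1/(-10722) - 162 = -1/10722 - 162 = -1736965/10722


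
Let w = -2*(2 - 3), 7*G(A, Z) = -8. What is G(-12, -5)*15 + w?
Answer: -106/7 ≈ -15.143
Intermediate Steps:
G(A, Z) = -8/7 (G(A, Z) = (1/7)*(-8) = -8/7)
w = 2 (w = -2*(-1) = 2)
G(-12, -5)*15 + w = -8/7*15 + 2 = -120/7 + 2 = -106/7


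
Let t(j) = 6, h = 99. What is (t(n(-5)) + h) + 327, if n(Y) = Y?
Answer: 432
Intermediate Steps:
(t(n(-5)) + h) + 327 = (6 + 99) + 327 = 105 + 327 = 432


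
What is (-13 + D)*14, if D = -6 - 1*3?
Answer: -308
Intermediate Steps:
D = -9 (D = -6 - 3 = -9)
(-13 + D)*14 = (-13 - 9)*14 = -22*14 = -308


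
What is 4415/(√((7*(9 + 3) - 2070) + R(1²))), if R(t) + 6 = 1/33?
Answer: -883*I*√2169255/13147 ≈ -98.921*I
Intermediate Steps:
R(t) = -197/33 (R(t) = -6 + 1/33 = -197/33)
4415/(√((7*(9 + 3) - 2070) + R(1²))) = 4415/(√((7*(9 + 3) - 2070) - 197/33)) = 4415/(√((7*12 - 2070) - 197/33)) = 4415/(√((84 - 2070) - 197/33)) = 4415/(√(-1986 - 197/33)) = 4415/(√(-65735/33)) = 4415/((I*√2169255/33)) = 4415*(-I*√2169255/65735) = -883*I*√2169255/13147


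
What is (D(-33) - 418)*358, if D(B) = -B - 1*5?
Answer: -139620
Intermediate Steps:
D(B) = -5 - B (D(B) = -B - 5 = -5 - B)
(D(-33) - 418)*358 = ((-5 - 1*(-33)) - 418)*358 = ((-5 + 33) - 418)*358 = (28 - 418)*358 = -390*358 = -139620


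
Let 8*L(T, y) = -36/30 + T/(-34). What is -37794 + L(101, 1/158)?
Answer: -51400549/1360 ≈ -37795.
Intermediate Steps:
L(T, y) = -3/20 - T/272 (L(T, y) = (-36/30 + T/(-34))/8 = (-36*1/30 + T*(-1/34))/8 = (-6/5 - T/34)/8 = -3/20 - T/272)
-37794 + L(101, 1/158) = -37794 + (-3/20 - 1/272*101) = -37794 + (-3/20 - 101/272) = -37794 - 709/1360 = -51400549/1360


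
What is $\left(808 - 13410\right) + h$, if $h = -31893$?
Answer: $-44495$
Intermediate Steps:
$\left(808 - 13410\right) + h = \left(808 - 13410\right) - 31893 = -12602 - 31893 = -44495$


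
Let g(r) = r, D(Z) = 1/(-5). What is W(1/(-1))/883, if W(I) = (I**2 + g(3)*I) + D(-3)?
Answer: -11/4415 ≈ -0.0024915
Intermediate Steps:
D(Z) = -1/5
W(I) = -1/5 + I**2 + 3*I (W(I) = (I**2 + 3*I) - 1/5 = -1/5 + I**2 + 3*I)
W(1/(-1))/883 = (-1/5 + (1/(-1))**2 + 3/(-1))/883 = (-1/5 + (-1)**2 + 3*(-1))*(1/883) = (-1/5 + 1 - 3)*(1/883) = -11/5*1/883 = -11/4415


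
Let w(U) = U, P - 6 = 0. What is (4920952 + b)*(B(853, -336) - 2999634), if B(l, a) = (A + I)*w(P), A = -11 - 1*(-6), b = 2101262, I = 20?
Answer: -21063439870416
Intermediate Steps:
P = 6 (P = 6 + 0 = 6)
A = -5 (A = -11 + 6 = -5)
B(l, a) = 90 (B(l, a) = (-5 + 20)*6 = 15*6 = 90)
(4920952 + b)*(B(853, -336) - 2999634) = (4920952 + 2101262)*(90 - 2999634) = 7022214*(-2999544) = -21063439870416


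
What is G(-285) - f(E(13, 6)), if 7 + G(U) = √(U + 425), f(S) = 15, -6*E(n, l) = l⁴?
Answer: -22 + 2*√35 ≈ -10.168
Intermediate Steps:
E(n, l) = -l⁴/6
G(U) = -7 + √(425 + U) (G(U) = -7 + √(U + 425) = -7 + √(425 + U))
G(-285) - f(E(13, 6)) = (-7 + √(425 - 285)) - 1*15 = (-7 + √140) - 15 = (-7 + 2*√35) - 15 = -22 + 2*√35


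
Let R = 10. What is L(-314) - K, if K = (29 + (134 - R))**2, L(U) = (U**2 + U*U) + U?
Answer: 173469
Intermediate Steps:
L(U) = U + 2*U**2 (L(U) = (U**2 + U**2) + U = 2*U**2 + U = U + 2*U**2)
K = 23409 (K = (29 + (134 - 1*10))**2 = (29 + (134 - 10))**2 = (29 + 124)**2 = 153**2 = 23409)
L(-314) - K = -314*(1 + 2*(-314)) - 1*23409 = -314*(1 - 628) - 23409 = -314*(-627) - 23409 = 196878 - 23409 = 173469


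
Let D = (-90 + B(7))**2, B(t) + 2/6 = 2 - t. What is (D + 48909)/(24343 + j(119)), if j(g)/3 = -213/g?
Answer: 62115263/26065602 ≈ 2.3830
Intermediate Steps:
B(t) = 5/3 - t (B(t) = -1/3 + (2 - t) = 5/3 - t)
j(g) = -639/g (j(g) = 3*(-213/g) = -639/g)
D = 81796/9 (D = (-90 + (5/3 - 1*7))**2 = (-90 + (5/3 - 7))**2 = (-90 - 16/3)**2 = (-286/3)**2 = 81796/9 ≈ 9088.4)
(D + 48909)/(24343 + j(119)) = (81796/9 + 48909)/(24343 - 639/119) = 521977/(9*(24343 - 639*1/119)) = 521977/(9*(24343 - 639/119)) = 521977/(9*(2896178/119)) = (521977/9)*(119/2896178) = 62115263/26065602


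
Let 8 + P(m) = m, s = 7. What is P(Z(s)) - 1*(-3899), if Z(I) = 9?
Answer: 3900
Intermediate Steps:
P(m) = -8 + m
P(Z(s)) - 1*(-3899) = (-8 + 9) - 1*(-3899) = 1 + 3899 = 3900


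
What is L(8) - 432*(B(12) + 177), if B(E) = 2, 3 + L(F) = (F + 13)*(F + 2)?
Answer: -77121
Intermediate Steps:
L(F) = -3 + (2 + F)*(13 + F) (L(F) = -3 + (F + 13)*(F + 2) = -3 + (13 + F)*(2 + F) = -3 + (2 + F)*(13 + F))
L(8) - 432*(B(12) + 177) = (23 + 8² + 15*8) - 432*(2 + 177) = (23 + 64 + 120) - 432*179 = 207 - 77328 = -77121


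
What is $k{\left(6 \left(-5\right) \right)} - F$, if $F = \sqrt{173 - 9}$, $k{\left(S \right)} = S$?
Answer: $-30 - 2 \sqrt{41} \approx -42.806$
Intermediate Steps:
$F = 2 \sqrt{41}$ ($F = \sqrt{164} = 2 \sqrt{41} \approx 12.806$)
$k{\left(6 \left(-5\right) \right)} - F = 6 \left(-5\right) - 2 \sqrt{41} = -30 - 2 \sqrt{41}$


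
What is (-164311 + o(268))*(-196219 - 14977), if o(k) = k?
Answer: 34645225428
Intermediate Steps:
(-164311 + o(268))*(-196219 - 14977) = (-164311 + 268)*(-196219 - 14977) = -164043*(-211196) = 34645225428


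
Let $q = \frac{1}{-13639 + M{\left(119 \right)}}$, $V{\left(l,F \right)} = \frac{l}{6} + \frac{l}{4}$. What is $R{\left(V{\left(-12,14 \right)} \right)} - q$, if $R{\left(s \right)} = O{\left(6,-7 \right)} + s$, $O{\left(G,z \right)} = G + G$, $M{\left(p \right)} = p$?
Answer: $\frac{94641}{13520} \approx 7.0001$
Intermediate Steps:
$O{\left(G,z \right)} = 2 G$
$V{\left(l,F \right)} = \frac{5 l}{12}$ ($V{\left(l,F \right)} = l \frac{1}{6} + l \frac{1}{4} = \frac{l}{6} + \frac{l}{4} = \frac{5 l}{12}$)
$R{\left(s \right)} = 12 + s$ ($R{\left(s \right)} = 2 \cdot 6 + s = 12 + s$)
$q = - \frac{1}{13520}$ ($q = \frac{1}{-13639 + 119} = \frac{1}{-13520} = - \frac{1}{13520} \approx -7.3964 \cdot 10^{-5}$)
$R{\left(V{\left(-12,14 \right)} \right)} - q = \left(12 + \frac{5}{12} \left(-12\right)\right) - - \frac{1}{13520} = \left(12 - 5\right) + \frac{1}{13520} = 7 + \frac{1}{13520} = \frac{94641}{13520}$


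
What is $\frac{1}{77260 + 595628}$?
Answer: $\frac{1}{672888} \approx 1.4861 \cdot 10^{-6}$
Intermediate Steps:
$\frac{1}{77260 + 595628} = \frac{1}{672888}$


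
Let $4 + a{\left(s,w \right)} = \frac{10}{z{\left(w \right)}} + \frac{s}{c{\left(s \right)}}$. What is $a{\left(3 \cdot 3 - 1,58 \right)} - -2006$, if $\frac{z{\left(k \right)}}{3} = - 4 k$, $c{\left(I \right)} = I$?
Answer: $\frac{697039}{348} \approx 2003.0$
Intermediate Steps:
$z{\left(k \right)} = - 12 k$ ($z{\left(k \right)} = 3 \left(- 4 k\right) = - 12 k$)
$a{\left(s,w \right)} = -3 - \frac{5}{6 w}$ ($a{\left(s,w \right)} = -4 + \left(\frac{10}{\left(-12\right) w} + \frac{s}{s}\right) = -4 + \left(10 \left(- \frac{1}{12 w}\right) + 1\right) = -4 + \left(- \frac{5}{6 w} + 1\right) = -4 + \left(1 - \frac{5}{6 w}\right) = -3 - \frac{5}{6 w}$)
$a{\left(3 \cdot 3 - 1,58 \right)} - -2006 = \left(-3 - \frac{5}{6 \cdot 58}\right) - -2006 = \left(-3 - \frac{5}{348}\right) + 2006 = - \frac{1049}{348} + 2006 = \frac{697039}{348}$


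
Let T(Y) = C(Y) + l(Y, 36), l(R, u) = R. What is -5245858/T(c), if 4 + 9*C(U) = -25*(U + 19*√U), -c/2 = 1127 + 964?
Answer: -1579454401788/2710122107 - 11213021475*I*√4182/2710122107 ≈ -582.8 - 267.56*I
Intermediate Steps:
c = -4182 (c = -2*(1127 + 964) = -2*2091 = -4182)
C(U) = -4/9 - 475*√U/9 - 25*U/9 (C(U) = -4/9 + (-25*(U + 19*√U))/9 = -4/9 + (-475*√U - 25*U)/9 = -4/9 + (-475*√U/9 - 25*U/9) = -4/9 - 475*√U/9 - 25*U/9)
T(Y) = -4/9 - 475*√Y/9 - 16*Y/9 (T(Y) = (-4/9 - 475*√Y/9 - 25*Y/9) + Y = -4/9 - 475*√Y/9 - 16*Y/9)
-5245858/T(c) = -5245858/(-4/9 - 475*I*√4182/9 - 16/9*(-4182)) = -5245858/(-4/9 - 475*I*√4182/9 + 22304/3) = -5245858/(66908/9 - 475*I*√4182/9)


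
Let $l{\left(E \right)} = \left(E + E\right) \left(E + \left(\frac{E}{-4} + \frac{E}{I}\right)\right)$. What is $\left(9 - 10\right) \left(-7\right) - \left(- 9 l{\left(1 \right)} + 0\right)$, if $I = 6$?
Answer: $\frac{47}{2} \approx 23.5$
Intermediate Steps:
$l{\left(E \right)} = \frac{11 E^{2}}{6}$ ($l{\left(E \right)} = \left(E + E\right) \left(E + \left(\frac{E}{-4} + \frac{E}{6}\right)\right) = 2 E \left(E + \left(E \left(- \frac{1}{4}\right) + E \frac{1}{6}\right)\right) = 2 E \left(E + \left(- \frac{E}{4} + \frac{E}{6}\right)\right) = 2 E \left(E - \frac{E}{12}\right) = 2 E \frac{11 E}{12} = \frac{11 E^{2}}{6}$)
$\left(9 - 10\right) \left(-7\right) - \left(- 9 l{\left(1 \right)} + 0\right) = \left(9 - 10\right) \left(-7\right) - \left(- 9 \frac{11 \cdot 1^{2}}{6} + 0\right) = \left(-1\right) \left(-7\right) - \left(- 9 \cdot \frac{11}{6} \cdot 1 + 0\right) = 7 - \left(\left(-9\right) \frac{11}{6} + 0\right) = 7 - \left(- \frac{33}{2} + 0\right) = 7 - - \frac{33}{2} = 7 + \frac{33}{2} = \frac{47}{2}$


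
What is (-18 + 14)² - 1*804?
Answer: -788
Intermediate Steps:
(-18 + 14)² - 1*804 = (-4)² - 804 = 16 - 804 = -788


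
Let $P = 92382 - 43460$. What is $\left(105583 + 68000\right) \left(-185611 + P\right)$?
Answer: $-23726886687$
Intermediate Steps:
$P = 48922$ ($P = 92382 - 43460 = 48922$)
$\left(105583 + 68000\right) \left(-185611 + P\right) = \left(105583 + 68000\right) \left(-185611 + 48922\right) = 173583 \left(-136689\right) = -23726886687$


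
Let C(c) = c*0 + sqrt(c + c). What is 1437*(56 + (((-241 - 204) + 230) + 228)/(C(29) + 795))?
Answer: 50870499819/631967 - 18681*sqrt(58)/631967 ≈ 80495.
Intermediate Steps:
C(c) = sqrt(2)*sqrt(c) (C(c) = 0 + sqrt(2*c) = 0 + sqrt(2)*sqrt(c) = sqrt(2)*sqrt(c))
1437*(56 + (((-241 - 204) + 230) + 228)/(C(29) + 795)) = 1437*(56 + (((-241 - 204) + 230) + 228)/(sqrt(2)*sqrt(29) + 795)) = 1437*(56 + ((-445 + 230) + 228)/(sqrt(58) + 795)) = 1437*(56 + (-215 + 228)/(795 + sqrt(58))) = 1437*(56 + 13/(795 + sqrt(58))) = 80472 + 18681/(795 + sqrt(58))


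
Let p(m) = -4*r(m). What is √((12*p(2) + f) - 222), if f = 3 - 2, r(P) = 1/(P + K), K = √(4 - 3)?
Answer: I*√237 ≈ 15.395*I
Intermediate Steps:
K = 1 (K = √1 = 1)
r(P) = 1/(1 + P) (r(P) = 1/(P + 1) = 1/(1 + P))
f = 1
p(m) = -4/(1 + m)
√((12*p(2) + f) - 222) = √((12*(-4/(1 + 2)) + 1) - 222) = √((12*(-4/3) + 1) - 222) = √((-16 + 1) - 222) = √(-15 - 222) = √(-237) = I*√237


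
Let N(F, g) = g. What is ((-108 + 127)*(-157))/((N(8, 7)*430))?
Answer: -2983/3010 ≈ -0.99103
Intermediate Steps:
((-108 + 127)*(-157))/((N(8, 7)*430)) = ((-108 + 127)*(-157))/((7*430)) = (19*(-157))/3010 = -2983*1/3010 = -2983/3010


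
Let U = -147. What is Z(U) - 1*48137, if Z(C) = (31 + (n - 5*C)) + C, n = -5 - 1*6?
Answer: -47529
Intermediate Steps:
n = -11 (n = -5 - 6 = -11)
Z(C) = 20 - 4*C (Z(C) = (31 + (-11 - 5*C)) + C = (20 - 5*C) + C = 20 - 4*C)
Z(U) - 1*48137 = (20 - 4*(-147)) - 1*48137 = (20 + 588) - 48137 = 608 - 48137 = -47529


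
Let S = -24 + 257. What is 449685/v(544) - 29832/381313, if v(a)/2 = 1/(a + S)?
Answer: 133232762127021/762626 ≈ 1.7470e+8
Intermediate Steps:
S = 233
v(a) = 2/(233 + a) (v(a) = 2/(a + 233) = 2/(233 + a))
449685/v(544) - 29832/381313 = 449685/((2/(233 + 544))) - 29832/381313 = 449685/((2/777)) - 29832*1/381313 = 449685/((2*(1/777))) - 29832/381313 = 449685/(2/777) - 29832/381313 = 449685*(777/2) - 29832/381313 = 349405245/2 - 29832/381313 = 133232762127021/762626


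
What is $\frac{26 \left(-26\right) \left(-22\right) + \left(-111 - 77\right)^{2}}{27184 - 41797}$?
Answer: $- \frac{50216}{14613} \approx -3.4364$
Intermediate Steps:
$\frac{26 \left(-26\right) \left(-22\right) + \left(-111 - 77\right)^{2}}{27184 - 41797} = \frac{\left(-676\right) \left(-22\right) + \left(-188\right)^{2}}{-14613} = \left(14872 + 35344\right) \left(- \frac{1}{14613}\right) = 50216 \left(- \frac{1}{14613}\right) = - \frac{50216}{14613}$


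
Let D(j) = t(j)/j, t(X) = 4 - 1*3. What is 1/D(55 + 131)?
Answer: 186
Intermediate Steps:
t(X) = 1 (t(X) = 4 - 3 = 1)
D(j) = 1/j
1/D(55 + 131) = 1/(1/(55 + 131)) = 1/(1/186) = 186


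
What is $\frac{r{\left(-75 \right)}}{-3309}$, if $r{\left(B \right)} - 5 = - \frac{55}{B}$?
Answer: $- \frac{86}{49635} \approx -0.0017326$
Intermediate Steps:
$r{\left(B \right)} = 5 - \frac{55}{B}$
$\frac{r{\left(-75 \right)}}{-3309} = \frac{5 - \frac{55}{-75}}{-3309} = \left(5 - - \frac{11}{15}\right) \left(- \frac{1}{3309}\right) = \left(5 + \frac{11}{15}\right) \left(- \frac{1}{3309}\right) = \frac{86}{15} \left(- \frac{1}{3309}\right) = - \frac{86}{49635}$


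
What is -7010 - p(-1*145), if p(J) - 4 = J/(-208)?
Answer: -1459057/208 ≈ -7014.7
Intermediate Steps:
p(J) = 4 - J/208 (p(J) = 4 + J/(-208) = 4 + J*(-1/208) = 4 - J/208)
-7010 - p(-1*145) = -7010 - (4 - (-1)*145/208) = -7010 - (4 - 1/208*(-145)) = -7010 - (4 + 145/208) = -7010 - 1*977/208 = -7010 - 977/208 = -1459057/208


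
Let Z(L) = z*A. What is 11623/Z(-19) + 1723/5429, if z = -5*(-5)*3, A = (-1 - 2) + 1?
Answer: -62842817/814350 ≈ -77.169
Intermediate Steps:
A = -2 (A = -3 + 1 = -2)
z = 75 (z = 25*3 = 75)
Z(L) = -150 (Z(L) = 75*(-2) = -150)
11623/Z(-19) + 1723/5429 = 11623/(-150) + 1723/5429 = 11623*(-1/150) + 1723*(1/5429) = -11623/150 + 1723/5429 = -62842817/814350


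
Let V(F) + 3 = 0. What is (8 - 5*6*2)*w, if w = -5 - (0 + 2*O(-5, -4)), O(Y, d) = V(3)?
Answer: -52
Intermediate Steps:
V(F) = -3 (V(F) = -3 + 0 = -3)
O(Y, d) = -3
w = 1 (w = -5 - (0 + 2*(-3)) = -5 - (0 - 6) = -5 - 1*(-6) = -5 + 6 = 1)
(8 - 5*6*2)*w = (8 - 5*6*2)*1 = (8 - 30*2)*1 = (8 - 60)*1 = -52*1 = -52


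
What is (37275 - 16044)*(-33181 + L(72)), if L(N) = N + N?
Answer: -701408547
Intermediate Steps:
L(N) = 2*N
(37275 - 16044)*(-33181 + L(72)) = (37275 - 16044)*(-33181 + 2*72) = 21231*(-33181 + 144) = 21231*(-33037) = -701408547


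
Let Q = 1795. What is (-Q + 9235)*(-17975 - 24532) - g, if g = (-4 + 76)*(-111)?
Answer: -316244088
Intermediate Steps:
g = -7992 (g = 72*(-111) = -7992)
(-Q + 9235)*(-17975 - 24532) - g = (-1*1795 + 9235)*(-17975 - 24532) - 1*(-7992) = (-1795 + 9235)*(-42507) + 7992 = 7440*(-42507) + 7992 = -316252080 + 7992 = -316244088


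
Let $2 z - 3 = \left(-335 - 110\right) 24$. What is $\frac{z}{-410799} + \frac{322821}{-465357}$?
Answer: $- \frac{28917830141}{42481820054} \approx -0.68071$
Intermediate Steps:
$z = - \frac{10677}{2}$ ($z = \frac{3}{2} + \frac{\left(-335 - 110\right) 24}{2} = \frac{3}{2} + \frac{\left(-445\right) 24}{2} = \frac{3}{2} + \frac{1}{2} \left(-10680\right) = \frac{3}{2} - 5340 = - \frac{10677}{2} \approx -5338.5$)
$\frac{z}{-410799} + \frac{322821}{-465357} = - \frac{10677}{2 \left(-410799\right)} + \frac{322821}{-465357} = \left(- \frac{10677}{2}\right) \left(- \frac{1}{410799}\right) + 322821 \left(- \frac{1}{465357}\right) = \frac{3559}{273866} - \frac{107607}{155119} = - \frac{28917830141}{42481820054}$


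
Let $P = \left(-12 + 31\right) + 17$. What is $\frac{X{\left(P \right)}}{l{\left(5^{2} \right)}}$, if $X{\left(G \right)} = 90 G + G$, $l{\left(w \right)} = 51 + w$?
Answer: $\frac{819}{19} \approx 43.105$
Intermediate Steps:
$P = 36$ ($P = 19 + 17 = 36$)
$X{\left(G \right)} = 91 G$
$\frac{X{\left(P \right)}}{l{\left(5^{2} \right)}} = \frac{91 \cdot 36}{51 + 5^{2}} = \frac{3276}{51 + 25} = \frac{3276}{76} = 3276 \cdot \frac{1}{76} = \frac{819}{19}$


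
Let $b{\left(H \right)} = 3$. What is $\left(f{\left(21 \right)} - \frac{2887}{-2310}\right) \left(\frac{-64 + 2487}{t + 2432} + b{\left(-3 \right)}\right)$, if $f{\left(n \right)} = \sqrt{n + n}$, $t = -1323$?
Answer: $\frac{1660025}{256179} + \frac{5750 \sqrt{42}}{1109} \approx 40.082$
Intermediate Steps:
$f{\left(n \right)} = \sqrt{2} \sqrt{n}$ ($f{\left(n \right)} = \sqrt{2 n} = \sqrt{2} \sqrt{n}$)
$\left(f{\left(21 \right)} - \frac{2887}{-2310}\right) \left(\frac{-64 + 2487}{t + 2432} + b{\left(-3 \right)}\right) = \left(\sqrt{2} \sqrt{21} - \frac{2887}{-2310}\right) \left(\frac{-64 + 2487}{-1323 + 2432} + 3\right) = \left(\sqrt{42} - - \frac{2887}{2310}\right) \left(\frac{2423}{1109} + 3\right) = \left(\sqrt{42} + \frac{2887}{2310}\right) \left(2423 \cdot \frac{1}{1109} + 3\right) = \left(\frac{2887}{2310} + \sqrt{42}\right) \left(\frac{2423}{1109} + 3\right) = \left(\frac{2887}{2310} + \sqrt{42}\right) \frac{5750}{1109} = \frac{1660025}{256179} + \frac{5750 \sqrt{42}}{1109}$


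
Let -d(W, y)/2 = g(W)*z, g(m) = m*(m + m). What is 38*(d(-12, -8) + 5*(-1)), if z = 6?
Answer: -131518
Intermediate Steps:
g(m) = 2*m² (g(m) = m*(2*m) = 2*m²)
d(W, y) = -24*W² (d(W, y) = -2*2*W²*6 = -24*W²)
38*(d(-12, -8) + 5*(-1)) = 38*(-24*(-12)² + 5*(-1)) = 38*(-24*144 - 5) = 38*(-3456 - 5) = 38*(-3461) = -131518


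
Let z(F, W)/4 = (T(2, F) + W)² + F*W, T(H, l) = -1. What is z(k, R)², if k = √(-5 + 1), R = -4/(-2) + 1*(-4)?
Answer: 1040 - 1152*I ≈ 1040.0 - 1152.0*I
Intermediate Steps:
R = -2 (R = -4*(-½) - 4 = 2 - 4 = -2)
k = 2*I (k = √(-4) = 2*I ≈ 2.0*I)
z(F, W) = 4*(-1 + W)² + 4*F*W (z(F, W) = 4*((-1 + W)² + F*W) = 4*(-1 + W)² + 4*F*W)
z(k, R)² = (4*(-1 - 2)² + 4*(2*I)*(-2))² = (4*(-3)² - 16*I)² = (4*9 - 16*I)² = (36 - 16*I)²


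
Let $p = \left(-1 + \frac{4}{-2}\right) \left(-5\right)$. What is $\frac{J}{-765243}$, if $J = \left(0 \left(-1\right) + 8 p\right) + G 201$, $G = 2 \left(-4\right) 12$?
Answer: $\frac{6392}{255081} \approx 0.025059$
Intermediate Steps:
$p = 15$ ($p = \left(-1 + 4 \left(- \frac{1}{2}\right)\right) \left(-5\right) = \left(-1 - 2\right) \left(-5\right) = \left(-3\right) \left(-5\right) = 15$)
$G = -96$ ($G = \left(-8\right) 12 = -96$)
$J = -19176$ ($J = \left(0 \left(-1\right) + 8 \cdot 15\right) - 19296 = \left(0 + 120\right) - 19296 = 120 - 19296 = -19176$)
$\frac{J}{-765243} = - \frac{19176}{-765243} = \left(-19176\right) \left(- \frac{1}{765243}\right) = \frac{6392}{255081}$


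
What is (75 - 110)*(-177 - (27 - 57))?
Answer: 5145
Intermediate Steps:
(75 - 110)*(-177 - (27 - 57)) = -35*(-177 - 1*(-30)) = -35*(-177 + 30) = -35*(-147) = 5145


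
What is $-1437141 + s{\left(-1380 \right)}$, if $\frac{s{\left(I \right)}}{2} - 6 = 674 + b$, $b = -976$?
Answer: $-1437733$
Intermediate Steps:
$s{\left(I \right)} = -592$ ($s{\left(I \right)} = 12 + 2 \left(674 - 976\right) = 12 + 2 \left(-302\right) = 12 - 604 = -592$)
$-1437141 + s{\left(-1380 \right)} = -1437141 - 592 = -1437733$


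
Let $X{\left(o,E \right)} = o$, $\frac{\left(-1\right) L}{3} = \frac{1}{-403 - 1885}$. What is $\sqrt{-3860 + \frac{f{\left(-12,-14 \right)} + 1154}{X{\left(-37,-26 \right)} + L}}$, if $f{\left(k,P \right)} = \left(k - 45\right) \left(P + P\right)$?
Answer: $\frac{2 i \sqrt{7048475013685}}{84653} \approx 62.724 i$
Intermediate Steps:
$f{\left(k,P \right)} = 2 P \left(-45 + k\right)$ ($f{\left(k,P \right)} = \left(-45 + k\right) 2 P = 2 P \left(-45 + k\right)$)
$L = \frac{3}{2288}$ ($L = - \frac{3}{-403 - 1885} = - \frac{3}{-2288} = \left(-3\right) \left(- \frac{1}{2288}\right) = \frac{3}{2288} \approx 0.0013112$)
$\sqrt{-3860 + \frac{f{\left(-12,-14 \right)} + 1154}{X{\left(-37,-26 \right)} + L}} = \sqrt{-3860 + \frac{2 \left(-14\right) \left(-45 - 12\right) + 1154}{-37 + \frac{3}{2288}}} = \sqrt{-3860 + \frac{2 \left(-14\right) \left(-57\right) + 1154}{- \frac{84653}{2288}}} = \sqrt{-3860 + \left(1596 + 1154\right) \left(- \frac{2288}{84653}\right)} = \sqrt{-3860 + 2750 \left(- \frac{2288}{84653}\right)} = \sqrt{-3860 - \frac{6292000}{84653}} = \sqrt{- \frac{333052580}{84653}} = \frac{2 i \sqrt{7048475013685}}{84653}$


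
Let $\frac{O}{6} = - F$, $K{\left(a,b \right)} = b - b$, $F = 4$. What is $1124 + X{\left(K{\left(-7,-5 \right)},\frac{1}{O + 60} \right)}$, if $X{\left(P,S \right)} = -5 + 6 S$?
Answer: $\frac{6715}{6} \approx 1119.2$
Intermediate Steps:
$K{\left(a,b \right)} = 0$
$O = -24$ ($O = 6 \left(\left(-1\right) 4\right) = 6 \left(-4\right) = -24$)
$1124 + X{\left(K{\left(-7,-5 \right)},\frac{1}{O + 60} \right)} = 1124 - \left(5 - \frac{6}{-24 + 60}\right) = 1124 - \left(5 - \frac{6}{36}\right) = 1124 + \left(-5 + 6 \cdot \frac{1}{36}\right) = 1124 + \left(-5 + \frac{1}{6}\right) = 1124 - \frac{29}{6} = \frac{6715}{6}$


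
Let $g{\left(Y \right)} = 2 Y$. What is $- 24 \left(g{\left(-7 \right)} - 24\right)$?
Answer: $912$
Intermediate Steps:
$- 24 \left(g{\left(-7 \right)} - 24\right) = - 24 \left(2 \left(-7\right) - 24\right) = - 24 \left(-14 - 24\right) = \left(-24\right) \left(-38\right) = 912$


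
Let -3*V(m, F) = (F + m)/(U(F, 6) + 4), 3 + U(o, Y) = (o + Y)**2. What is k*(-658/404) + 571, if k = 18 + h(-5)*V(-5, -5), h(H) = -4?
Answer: 167420/303 ≈ 552.54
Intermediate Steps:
U(o, Y) = -3 + (Y + o)**2 (U(o, Y) = -3 + (o + Y)**2 = -3 + (Y + o)**2)
V(m, F) = -(F + m)/(3*(1 + (6 + F)**2)) (V(m, F) = -(F + m)/(3*((-3 + (6 + F)**2) + 4)) = -(F + m)/(3*(1 + (6 + F)**2)))
k = 34/3 (k = 18 - 4*(-1*(-5) - 1*(-5))/(3*(1 + (6 - 5)**2)) = 18 - 4*(5 + 5)/(3*(1 + 1**2)) = 18 - 4*10/(3*(1 + 1)) = 18 - 4*10/(3*2) = 18 - 4*5/3 = 18 - 20/3 = 34/3 ≈ 11.333)
k*(-658/404) + 571 = 34*(-658/404)/3 + 571 = 34*(-658*1/404)/3 + 571 = (34/3)*(-329/202) + 571 = -5593/303 + 571 = 167420/303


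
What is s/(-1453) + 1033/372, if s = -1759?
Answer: 2155297/540516 ≈ 3.9875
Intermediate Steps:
s/(-1453) + 1033/372 = -1759/(-1453) + 1033/372 = -1759*(-1/1453) + 1033*(1/372) = 1759/1453 + 1033/372 = 2155297/540516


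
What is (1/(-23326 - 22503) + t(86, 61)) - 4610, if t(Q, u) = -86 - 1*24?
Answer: -216312881/45829 ≈ -4720.0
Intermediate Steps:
t(Q, u) = -110 (t(Q, u) = -86 - 24 = -110)
(1/(-23326 - 22503) + t(86, 61)) - 4610 = (1/(-23326 - 22503) - 110) - 4610 = (1/(-45829) - 110) - 4610 = (-1/45829 - 110) - 4610 = -5041191/45829 - 4610 = -216312881/45829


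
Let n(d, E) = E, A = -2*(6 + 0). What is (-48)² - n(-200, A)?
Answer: 2316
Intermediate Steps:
A = -12 (A = -2*6 = -12)
(-48)² - n(-200, A) = (-48)² - 1*(-12) = 2304 + 12 = 2316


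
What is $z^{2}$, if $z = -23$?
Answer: $529$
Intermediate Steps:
$z^{2} = \left(-23\right)^{2} = 529$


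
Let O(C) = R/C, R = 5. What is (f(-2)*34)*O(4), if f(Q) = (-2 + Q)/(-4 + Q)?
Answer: 85/3 ≈ 28.333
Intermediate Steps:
f(Q) = (-2 + Q)/(-4 + Q)
O(C) = 5/C
(f(-2)*34)*O(4) = (((-2 - 2)/(-4 - 2))*34)*(5/4) = ((-4/(-6))*34)*(5*(¼)) = (-⅙*(-4)*34)*(5/4) = ((⅔)*34)*(5/4) = (68/3)*(5/4) = 85/3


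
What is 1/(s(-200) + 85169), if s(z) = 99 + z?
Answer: 1/85068 ≈ 1.1755e-5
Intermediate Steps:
1/(s(-200) + 85169) = 1/((99 - 200) + 85169) = 1/(-101 + 85169) = 1/85068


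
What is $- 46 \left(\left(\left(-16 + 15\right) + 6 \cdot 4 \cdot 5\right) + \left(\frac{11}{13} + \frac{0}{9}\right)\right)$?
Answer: $- \frac{71668}{13} \approx -5512.9$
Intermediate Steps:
$- 46 \left(\left(\left(-16 + 15\right) + 6 \cdot 4 \cdot 5\right) + \left(\frac{11}{13} + \frac{0}{9}\right)\right) = - 46 \left(\left(-1 + 6 \cdot 20\right) + \left(11 \cdot \frac{1}{13} + 0 \cdot \frac{1}{9}\right)\right) = - 46 \left(\left(-1 + 120\right) + \left(\frac{11}{13} + 0\right)\right) = - 46 \left(119 + \frac{11}{13}\right) = \left(-46\right) \frac{1558}{13} = - \frac{71668}{13}$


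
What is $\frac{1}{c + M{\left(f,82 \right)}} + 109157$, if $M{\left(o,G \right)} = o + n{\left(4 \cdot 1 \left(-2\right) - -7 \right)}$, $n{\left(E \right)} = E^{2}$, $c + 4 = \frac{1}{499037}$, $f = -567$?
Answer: $\frac{31049827022936}{284451089} \approx 1.0916 \cdot 10^{5}$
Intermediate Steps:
$c = - \frac{1996147}{499037}$ ($c = -4 + \frac{1}{499037} = - \frac{1996147}{499037} \approx -4.0$)
$M{\left(o,G \right)} = 1 + o$ ($M{\left(o,G \right)} = o + \left(4 \cdot 1 \left(-2\right) - -7\right)^{2} = o + \left(4 \left(-2\right) + 7\right)^{2} = o + \left(-8 + 7\right)^{2} = o + \left(-1\right)^{2} = o + 1 = 1 + o$)
$\frac{1}{c + M{\left(f,82 \right)}} + 109157 = \frac{1}{- \frac{1996147}{499037} + \left(1 - 567\right)} + 109157 = \frac{1}{- \frac{1996147}{499037} - 566} + 109157 = \frac{1}{- \frac{284451089}{499037}} + 109157 = - \frac{499037}{284451089} + 109157 = \frac{31049827022936}{284451089}$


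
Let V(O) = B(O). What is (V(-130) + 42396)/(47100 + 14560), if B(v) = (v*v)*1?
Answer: 14824/15415 ≈ 0.96166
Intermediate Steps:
B(v) = v² (B(v) = v²*1 = v²)
V(O) = O²
(V(-130) + 42396)/(47100 + 14560) = ((-130)² + 42396)/(47100 + 14560) = (16900 + 42396)/61660 = 59296*(1/61660) = 14824/15415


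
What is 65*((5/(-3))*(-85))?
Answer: 27625/3 ≈ 9208.3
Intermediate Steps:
65*((5/(-3))*(-85)) = 65*((5*(-⅓))*(-85)) = 65*(-5/3*(-85)) = 65*(425/3) = 27625/3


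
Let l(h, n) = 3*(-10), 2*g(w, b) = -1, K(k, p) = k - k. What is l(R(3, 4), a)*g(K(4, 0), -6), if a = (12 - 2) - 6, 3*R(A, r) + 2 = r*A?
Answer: 15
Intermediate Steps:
K(k, p) = 0
g(w, b) = -½ (g(w, b) = (½)*(-1) = -½)
R(A, r) = -⅔ + A*r/3 (R(A, r) = -⅔ + (r*A)/3 = -⅔ + (A*r)/3 = -⅔ + A*r/3)
a = 4 (a = 10 - 6 = 4)
l(h, n) = -30
l(R(3, 4), a)*g(K(4, 0), -6) = -30*(-½) = 15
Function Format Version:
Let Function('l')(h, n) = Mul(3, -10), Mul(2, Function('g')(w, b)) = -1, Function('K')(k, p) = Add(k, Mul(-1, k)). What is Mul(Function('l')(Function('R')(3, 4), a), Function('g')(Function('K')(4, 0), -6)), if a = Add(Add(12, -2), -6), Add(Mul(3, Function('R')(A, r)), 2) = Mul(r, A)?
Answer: 15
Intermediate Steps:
Function('K')(k, p) = 0
Function('g')(w, b) = Rational(-1, 2) (Function('g')(w, b) = Mul(Rational(1, 2), -1) = Rational(-1, 2))
Function('R')(A, r) = Add(Rational(-2, 3), Mul(Rational(1, 3), A, r)) (Function('R')(A, r) = Add(Rational(-2, 3), Mul(Rational(1, 3), Mul(r, A))) = Add(Rational(-2, 3), Mul(Rational(1, 3), Mul(A, r))) = Add(Rational(-2, 3), Mul(Rational(1, 3), A, r)))
a = 4 (a = Add(10, -6) = 4)
Function('l')(h, n) = -30
Mul(Function('l')(Function('R')(3, 4), a), Function('g')(Function('K')(4, 0), -6)) = Mul(-30, Rational(-1, 2)) = 15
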